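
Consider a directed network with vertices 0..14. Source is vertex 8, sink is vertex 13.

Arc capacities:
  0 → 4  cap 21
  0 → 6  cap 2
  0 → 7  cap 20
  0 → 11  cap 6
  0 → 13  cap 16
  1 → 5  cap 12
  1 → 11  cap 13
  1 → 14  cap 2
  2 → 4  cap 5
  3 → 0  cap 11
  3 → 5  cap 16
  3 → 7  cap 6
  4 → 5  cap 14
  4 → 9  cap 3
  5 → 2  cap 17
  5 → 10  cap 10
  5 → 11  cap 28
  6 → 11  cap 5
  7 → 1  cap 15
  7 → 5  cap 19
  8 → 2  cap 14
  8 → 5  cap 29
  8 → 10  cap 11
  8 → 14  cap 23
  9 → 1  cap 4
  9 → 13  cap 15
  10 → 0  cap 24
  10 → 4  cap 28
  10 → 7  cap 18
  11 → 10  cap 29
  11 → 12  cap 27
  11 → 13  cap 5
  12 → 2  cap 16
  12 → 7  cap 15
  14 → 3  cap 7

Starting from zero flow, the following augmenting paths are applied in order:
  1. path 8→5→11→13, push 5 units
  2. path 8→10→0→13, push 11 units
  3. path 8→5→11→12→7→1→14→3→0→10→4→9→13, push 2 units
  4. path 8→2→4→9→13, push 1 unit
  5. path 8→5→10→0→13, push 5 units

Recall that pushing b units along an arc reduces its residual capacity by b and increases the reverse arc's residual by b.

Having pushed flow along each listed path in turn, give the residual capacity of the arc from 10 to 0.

Residual capacity of (10,0): 10

after path 1 (8→5→11→13, push 5): res(10,0)=24
after path 2 (8→10→0→13, push 11): res(10,0)=13
after path 3 (8→5→11→12→7→1→14→3→0→10→4→9→13, push 2): res(10,0)=15
after path 4 (8→2→4→9→13, push 1): res(10,0)=15
after path 5 (8→5→10→0→13, push 5): res(10,0)=10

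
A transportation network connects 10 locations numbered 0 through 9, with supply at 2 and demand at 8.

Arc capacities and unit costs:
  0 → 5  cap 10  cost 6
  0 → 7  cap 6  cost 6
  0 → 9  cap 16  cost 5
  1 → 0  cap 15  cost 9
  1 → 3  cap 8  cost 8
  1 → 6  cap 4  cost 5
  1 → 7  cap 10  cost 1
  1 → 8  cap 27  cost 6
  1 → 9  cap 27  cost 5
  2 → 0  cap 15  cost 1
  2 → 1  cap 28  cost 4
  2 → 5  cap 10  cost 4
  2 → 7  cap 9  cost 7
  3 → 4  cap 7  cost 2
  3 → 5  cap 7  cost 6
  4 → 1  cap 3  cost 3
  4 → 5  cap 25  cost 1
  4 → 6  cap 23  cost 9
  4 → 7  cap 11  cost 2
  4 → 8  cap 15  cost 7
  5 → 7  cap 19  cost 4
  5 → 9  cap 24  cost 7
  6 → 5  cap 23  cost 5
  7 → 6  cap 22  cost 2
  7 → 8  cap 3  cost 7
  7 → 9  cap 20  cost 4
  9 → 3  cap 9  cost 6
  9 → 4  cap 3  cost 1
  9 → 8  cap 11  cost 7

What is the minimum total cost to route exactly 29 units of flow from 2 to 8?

shortest-cost path #1: 2→1→8 push 27 @ unit cost 10 (adds 270)
shortest-cost path #2: 2→1→7→8 push 1 @ unit cost 12 (adds 12)
shortest-cost path #3: 2→0→9→8 push 1 @ unit cost 13 (adds 13)
total cost = 295

Minimum cost for 29 units: 295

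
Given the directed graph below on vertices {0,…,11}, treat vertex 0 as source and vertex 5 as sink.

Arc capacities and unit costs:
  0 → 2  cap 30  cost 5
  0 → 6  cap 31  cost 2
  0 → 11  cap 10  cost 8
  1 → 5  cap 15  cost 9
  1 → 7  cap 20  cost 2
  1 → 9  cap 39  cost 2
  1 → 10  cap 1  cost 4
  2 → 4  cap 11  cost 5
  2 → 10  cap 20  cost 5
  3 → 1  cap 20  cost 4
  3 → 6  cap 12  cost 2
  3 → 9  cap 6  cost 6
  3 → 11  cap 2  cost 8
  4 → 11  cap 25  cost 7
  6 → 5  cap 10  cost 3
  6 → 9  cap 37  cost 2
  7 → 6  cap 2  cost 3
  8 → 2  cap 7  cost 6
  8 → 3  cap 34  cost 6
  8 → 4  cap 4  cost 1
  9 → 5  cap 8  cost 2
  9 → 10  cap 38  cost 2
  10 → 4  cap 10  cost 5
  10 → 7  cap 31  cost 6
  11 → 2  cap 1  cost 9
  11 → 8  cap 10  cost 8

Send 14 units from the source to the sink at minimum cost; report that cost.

Minimum cost for 14 units: 74

shortest-cost path #1: 0→6→5 push 10 @ unit cost 5 (adds 50)
shortest-cost path #2: 0→6→9→5 push 4 @ unit cost 6 (adds 24)
total cost = 74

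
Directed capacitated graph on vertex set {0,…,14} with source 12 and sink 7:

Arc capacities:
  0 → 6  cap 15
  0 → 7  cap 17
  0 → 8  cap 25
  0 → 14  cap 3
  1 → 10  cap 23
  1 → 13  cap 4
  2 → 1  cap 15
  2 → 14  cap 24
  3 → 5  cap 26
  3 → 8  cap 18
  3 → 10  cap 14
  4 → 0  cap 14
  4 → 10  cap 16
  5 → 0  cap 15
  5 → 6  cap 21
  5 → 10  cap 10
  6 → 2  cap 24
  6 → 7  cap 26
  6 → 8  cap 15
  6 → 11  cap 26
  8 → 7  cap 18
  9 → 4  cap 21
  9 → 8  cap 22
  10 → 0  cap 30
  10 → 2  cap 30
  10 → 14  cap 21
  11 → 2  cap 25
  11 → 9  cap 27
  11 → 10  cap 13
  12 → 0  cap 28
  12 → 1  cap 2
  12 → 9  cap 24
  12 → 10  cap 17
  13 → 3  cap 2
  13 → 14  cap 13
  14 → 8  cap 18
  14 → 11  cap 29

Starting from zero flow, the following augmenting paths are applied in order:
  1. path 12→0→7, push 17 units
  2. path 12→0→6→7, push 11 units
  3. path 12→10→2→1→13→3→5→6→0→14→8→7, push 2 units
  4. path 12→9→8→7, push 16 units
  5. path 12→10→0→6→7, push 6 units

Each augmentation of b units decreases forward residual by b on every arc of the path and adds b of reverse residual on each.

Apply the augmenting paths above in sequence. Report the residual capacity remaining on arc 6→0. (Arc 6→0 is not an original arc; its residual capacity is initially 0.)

Residual capacity of (6,0): 15

after path 1 (12→0→7, push 17): res(6,0)=0
after path 2 (12→0→6→7, push 11): res(6,0)=11
after path 3 (12→10→2→1→13→3→5→6→0→14→8→7, push 2): res(6,0)=9
after path 4 (12→9→8→7, push 16): res(6,0)=9
after path 5 (12→10→0→6→7, push 6): res(6,0)=15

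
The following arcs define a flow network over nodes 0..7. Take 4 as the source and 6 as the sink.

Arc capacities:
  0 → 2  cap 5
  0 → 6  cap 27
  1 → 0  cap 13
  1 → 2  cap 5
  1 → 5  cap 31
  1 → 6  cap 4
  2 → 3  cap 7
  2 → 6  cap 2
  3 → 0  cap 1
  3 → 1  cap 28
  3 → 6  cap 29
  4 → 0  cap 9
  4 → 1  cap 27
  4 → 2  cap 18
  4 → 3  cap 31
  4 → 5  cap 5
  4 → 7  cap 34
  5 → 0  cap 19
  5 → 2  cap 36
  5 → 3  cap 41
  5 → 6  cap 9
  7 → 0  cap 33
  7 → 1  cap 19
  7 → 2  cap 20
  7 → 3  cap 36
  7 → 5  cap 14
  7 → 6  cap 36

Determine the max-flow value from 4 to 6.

augment #1: 4→0→6 bottleneck 9, total now 9
augment #2: 4→1→6 bottleneck 4, total now 13
augment #3: 4→2→6 bottleneck 2, total now 15
augment #4: 4→3→6 bottleneck 29, total now 44
augment #5: 4→5→6 bottleneck 5, total now 49
augment #6: 4→7→6 bottleneck 34, total now 83
augment #7: 4→1→0→6 bottleneck 13, total now 96
augment #8: 4→1→5→6 bottleneck 4, total now 100
augment #9: 4→3→0→6 bottleneck 1, total now 101
augment #10: 4→1→5→0→6 bottleneck 4, total now 105

Maximum flow value: 105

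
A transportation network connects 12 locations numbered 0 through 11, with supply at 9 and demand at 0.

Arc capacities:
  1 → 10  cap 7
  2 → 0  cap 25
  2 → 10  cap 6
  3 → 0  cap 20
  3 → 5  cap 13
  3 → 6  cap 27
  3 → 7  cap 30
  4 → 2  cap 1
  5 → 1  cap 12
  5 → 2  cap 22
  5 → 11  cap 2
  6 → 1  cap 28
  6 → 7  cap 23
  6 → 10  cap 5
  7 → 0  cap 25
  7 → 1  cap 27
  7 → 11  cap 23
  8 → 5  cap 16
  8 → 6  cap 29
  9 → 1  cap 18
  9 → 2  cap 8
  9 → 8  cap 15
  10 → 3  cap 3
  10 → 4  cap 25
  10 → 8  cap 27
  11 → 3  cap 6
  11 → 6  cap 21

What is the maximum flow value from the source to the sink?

augment #1: 9→2→0 bottleneck 8, total now 8
augment #2: 9→1→10→3→0 bottleneck 3, total now 11
augment #3: 9→8→5→2→0 bottleneck 15, total now 26
augment #4: 9→1→10→4→2→0 bottleneck 1, total now 27
augment #5: 9→1→10→8→5→2→0 bottleneck 1, total now 28
augment #6: 9→1→10→8→6→7→0 bottleneck 2, total now 30

Maximum flow value: 30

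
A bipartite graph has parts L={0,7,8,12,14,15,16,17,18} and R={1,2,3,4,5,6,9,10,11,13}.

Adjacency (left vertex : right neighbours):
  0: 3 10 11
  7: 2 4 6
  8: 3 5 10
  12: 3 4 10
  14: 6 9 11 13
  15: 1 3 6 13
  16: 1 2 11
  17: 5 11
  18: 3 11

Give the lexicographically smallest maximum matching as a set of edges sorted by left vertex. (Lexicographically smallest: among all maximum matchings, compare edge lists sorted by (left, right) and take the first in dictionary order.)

|M| = 9 (so the lex-smallest maximum matching has 9 edges)
process left vertices in ascending order; for each, take the smallest-labelled available neighbour that still permits 9 edges overall, or leave it unmatched if none does
lex-smallest matching: {0-3, 7-2, 8-10, 12-4, 14-6, 15-13, 16-1, 17-5, 18-11}

Lex-smallest maximum matching: {(0,3), (7,2), (8,10), (12,4), (14,6), (15,13), (16,1), (17,5), (18,11)}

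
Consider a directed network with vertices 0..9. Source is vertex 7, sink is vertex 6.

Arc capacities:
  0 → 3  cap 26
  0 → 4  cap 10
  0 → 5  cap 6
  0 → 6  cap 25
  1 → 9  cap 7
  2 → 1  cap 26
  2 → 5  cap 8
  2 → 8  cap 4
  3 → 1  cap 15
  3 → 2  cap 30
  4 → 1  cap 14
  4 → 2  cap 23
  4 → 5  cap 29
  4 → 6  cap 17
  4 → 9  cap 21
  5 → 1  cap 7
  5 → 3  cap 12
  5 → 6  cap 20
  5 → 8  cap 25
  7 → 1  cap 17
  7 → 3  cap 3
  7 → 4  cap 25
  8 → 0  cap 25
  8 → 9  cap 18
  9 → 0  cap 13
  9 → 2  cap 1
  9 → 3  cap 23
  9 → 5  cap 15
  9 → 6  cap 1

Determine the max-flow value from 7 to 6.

augment #1: 7→4→6 bottleneck 17, total now 17
augment #2: 7→1→9→6 bottleneck 1, total now 18
augment #3: 7→4→5→6 bottleneck 8, total now 26
augment #4: 7→1→9→0→6 bottleneck 6, total now 32
augment #5: 7→3→2→5→6 bottleneck 3, total now 35

Maximum flow value: 35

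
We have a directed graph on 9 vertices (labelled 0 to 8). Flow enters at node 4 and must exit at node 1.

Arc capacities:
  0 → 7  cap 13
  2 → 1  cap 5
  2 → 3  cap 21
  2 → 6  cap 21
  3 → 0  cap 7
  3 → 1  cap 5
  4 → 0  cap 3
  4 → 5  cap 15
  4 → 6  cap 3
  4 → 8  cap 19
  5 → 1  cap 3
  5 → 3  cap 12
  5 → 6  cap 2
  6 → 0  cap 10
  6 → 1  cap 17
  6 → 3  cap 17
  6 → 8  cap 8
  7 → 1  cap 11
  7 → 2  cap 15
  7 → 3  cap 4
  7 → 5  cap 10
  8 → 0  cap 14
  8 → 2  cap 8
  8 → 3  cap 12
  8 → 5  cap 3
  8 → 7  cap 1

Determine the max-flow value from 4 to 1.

augment #1: 4→5→1 bottleneck 3, total now 3
augment #2: 4→6→1 bottleneck 3, total now 6
augment #3: 4→0→7→1 bottleneck 3, total now 9
augment #4: 4→5→3→1 bottleneck 5, total now 14
augment #5: 4→5→6→1 bottleneck 2, total now 16
augment #6: 4→8→2→1 bottleneck 5, total now 21
augment #7: 4→8→7→1 bottleneck 1, total now 22
augment #8: 4→8→0→7→1 bottleneck 7, total now 29
augment #9: 4→8→2→6→1 bottleneck 3, total now 32
augment #10: 4→8→0→7→2→6→1 bottleneck 3, total now 35

Maximum flow value: 35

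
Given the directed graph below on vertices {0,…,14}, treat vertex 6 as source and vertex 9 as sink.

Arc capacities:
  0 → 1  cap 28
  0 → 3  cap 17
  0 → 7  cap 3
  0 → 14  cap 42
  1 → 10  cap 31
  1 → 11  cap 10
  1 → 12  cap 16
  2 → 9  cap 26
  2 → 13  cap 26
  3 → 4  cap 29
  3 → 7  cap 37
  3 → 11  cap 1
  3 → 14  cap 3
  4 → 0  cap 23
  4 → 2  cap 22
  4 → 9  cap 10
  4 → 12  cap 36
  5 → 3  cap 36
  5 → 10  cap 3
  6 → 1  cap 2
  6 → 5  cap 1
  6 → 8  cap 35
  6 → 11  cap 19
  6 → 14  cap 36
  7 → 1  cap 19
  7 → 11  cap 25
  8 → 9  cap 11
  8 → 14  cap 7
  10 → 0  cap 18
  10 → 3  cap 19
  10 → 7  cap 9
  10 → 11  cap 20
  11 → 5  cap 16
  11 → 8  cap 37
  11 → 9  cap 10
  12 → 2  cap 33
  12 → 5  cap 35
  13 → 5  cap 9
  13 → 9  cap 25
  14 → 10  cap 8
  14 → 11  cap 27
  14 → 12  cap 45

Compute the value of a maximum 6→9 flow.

augment #1: 6→8→9 bottleneck 11, total now 11
augment #2: 6→11→9 bottleneck 10, total now 21
augment #3: 6→1→12→2→9 bottleneck 2, total now 23
augment #4: 6→5→3→4→9 bottleneck 1, total now 24
augment #5: 6→14→12→2→9 bottleneck 24, total now 48
augment #6: 6→11→5→3→4→9 bottleneck 9, total now 57
augment #7: 6→14→12→2→13→9 bottleneck 7, total now 64
augment #8: 6→14→10→3→4→2→13→9 bottleneck 5, total now 69
augment #9: 6→8→14→10→3→4→2→13→9 bottleneck 3, total now 72
augment #10: 6→8→14→11→5→3→4→2→13→9 bottleneck 4, total now 76

Maximum flow value: 76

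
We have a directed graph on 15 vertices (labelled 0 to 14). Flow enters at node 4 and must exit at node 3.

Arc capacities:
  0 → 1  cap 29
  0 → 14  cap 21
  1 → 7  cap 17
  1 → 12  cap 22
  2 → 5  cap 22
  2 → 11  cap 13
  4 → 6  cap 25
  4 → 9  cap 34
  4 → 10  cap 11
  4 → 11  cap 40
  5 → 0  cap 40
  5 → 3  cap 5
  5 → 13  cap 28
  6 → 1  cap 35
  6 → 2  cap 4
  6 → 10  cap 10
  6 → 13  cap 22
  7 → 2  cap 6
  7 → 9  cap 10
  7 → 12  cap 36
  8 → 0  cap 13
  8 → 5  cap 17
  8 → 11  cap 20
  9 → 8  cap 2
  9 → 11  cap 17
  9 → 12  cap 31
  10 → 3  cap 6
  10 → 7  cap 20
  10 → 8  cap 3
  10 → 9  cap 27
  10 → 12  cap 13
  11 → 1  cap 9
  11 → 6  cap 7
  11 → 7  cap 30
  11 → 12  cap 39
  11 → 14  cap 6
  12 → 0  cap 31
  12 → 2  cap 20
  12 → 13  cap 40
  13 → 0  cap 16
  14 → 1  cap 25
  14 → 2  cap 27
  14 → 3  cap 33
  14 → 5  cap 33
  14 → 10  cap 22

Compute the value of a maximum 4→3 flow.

augment #1: 4→10→3 bottleneck 6, total now 6
augment #2: 4→11→14→3 bottleneck 6, total now 12
augment #3: 4→6→2→5→3 bottleneck 4, total now 16
augment #4: 4→9→8→5→3 bottleneck 1, total now 17
augment #5: 4→6→13→0→14→3 bottleneck 16, total now 33
augment #6: 4→9→8→0→14→3 bottleneck 1, total now 34
augment #7: 4→9→12→0→14→3 bottleneck 4, total now 38

Maximum flow value: 38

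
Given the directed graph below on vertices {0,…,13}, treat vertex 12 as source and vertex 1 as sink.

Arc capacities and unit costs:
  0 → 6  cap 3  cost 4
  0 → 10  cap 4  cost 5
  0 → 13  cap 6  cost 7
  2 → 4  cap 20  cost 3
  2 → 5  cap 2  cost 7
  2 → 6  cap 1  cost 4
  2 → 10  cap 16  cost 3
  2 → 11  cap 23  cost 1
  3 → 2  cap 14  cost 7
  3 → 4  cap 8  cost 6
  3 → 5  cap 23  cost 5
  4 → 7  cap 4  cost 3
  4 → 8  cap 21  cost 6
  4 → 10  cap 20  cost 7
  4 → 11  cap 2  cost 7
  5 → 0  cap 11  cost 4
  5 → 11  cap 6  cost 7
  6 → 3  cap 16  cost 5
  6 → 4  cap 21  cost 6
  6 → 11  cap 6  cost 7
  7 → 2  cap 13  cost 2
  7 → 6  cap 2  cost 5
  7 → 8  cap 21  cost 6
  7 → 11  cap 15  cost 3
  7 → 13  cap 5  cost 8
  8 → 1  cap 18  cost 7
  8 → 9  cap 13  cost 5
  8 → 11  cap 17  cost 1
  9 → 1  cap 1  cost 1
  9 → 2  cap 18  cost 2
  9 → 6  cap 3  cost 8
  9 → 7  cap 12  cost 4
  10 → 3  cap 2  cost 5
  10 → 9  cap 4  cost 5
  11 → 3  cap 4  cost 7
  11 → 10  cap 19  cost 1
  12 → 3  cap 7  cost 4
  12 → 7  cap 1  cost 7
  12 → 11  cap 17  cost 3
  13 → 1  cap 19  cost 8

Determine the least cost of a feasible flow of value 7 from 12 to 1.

shortest-cost path #1: 12→11→10→9→1 push 1 @ unit cost 10 (adds 10)
shortest-cost path #2: 12→7→8→1 push 1 @ unit cost 20 (adds 20)
shortest-cost path #3: 12→3→4→8→1 push 5 @ unit cost 23 (adds 115)
total cost = 145

Minimum cost for 7 units: 145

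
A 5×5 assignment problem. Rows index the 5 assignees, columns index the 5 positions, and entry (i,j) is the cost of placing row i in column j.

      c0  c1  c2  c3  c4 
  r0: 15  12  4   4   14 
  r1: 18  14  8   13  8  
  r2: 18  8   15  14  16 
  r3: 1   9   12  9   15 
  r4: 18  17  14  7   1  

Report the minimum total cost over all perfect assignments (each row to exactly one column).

Minimum assignment cost: 22

optimal assignment: row0→col3 (cost 4), row1→col2 (cost 8), row2→col1 (cost 8), row3→col0 (cost 1), row4→col4 (cost 1)
total = 4 + 8 + 8 + 1 + 1 = 22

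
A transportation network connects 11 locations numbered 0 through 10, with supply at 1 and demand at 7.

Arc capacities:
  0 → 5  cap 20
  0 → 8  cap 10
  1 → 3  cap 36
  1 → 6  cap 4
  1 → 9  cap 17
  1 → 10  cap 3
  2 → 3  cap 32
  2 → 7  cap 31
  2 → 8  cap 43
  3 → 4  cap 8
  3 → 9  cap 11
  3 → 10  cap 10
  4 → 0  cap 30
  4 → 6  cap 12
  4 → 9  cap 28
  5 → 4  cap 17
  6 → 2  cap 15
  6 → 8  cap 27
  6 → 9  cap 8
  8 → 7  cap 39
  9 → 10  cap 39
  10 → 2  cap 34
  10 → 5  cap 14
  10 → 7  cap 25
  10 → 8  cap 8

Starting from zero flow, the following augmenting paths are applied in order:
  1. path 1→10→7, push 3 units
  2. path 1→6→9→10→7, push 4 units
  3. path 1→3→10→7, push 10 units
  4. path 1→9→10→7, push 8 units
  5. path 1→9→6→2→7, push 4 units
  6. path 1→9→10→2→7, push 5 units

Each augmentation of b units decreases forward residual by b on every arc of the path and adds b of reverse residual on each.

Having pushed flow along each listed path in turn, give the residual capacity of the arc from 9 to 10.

after path 1 (1→10→7, push 3): res(9,10)=39
after path 2 (1→6→9→10→7, push 4): res(9,10)=35
after path 3 (1→3→10→7, push 10): res(9,10)=35
after path 4 (1→9→10→7, push 8): res(9,10)=27
after path 5 (1→9→6→2→7, push 4): res(9,10)=27
after path 6 (1→9→10→2→7, push 5): res(9,10)=22

Residual capacity of (9,10): 22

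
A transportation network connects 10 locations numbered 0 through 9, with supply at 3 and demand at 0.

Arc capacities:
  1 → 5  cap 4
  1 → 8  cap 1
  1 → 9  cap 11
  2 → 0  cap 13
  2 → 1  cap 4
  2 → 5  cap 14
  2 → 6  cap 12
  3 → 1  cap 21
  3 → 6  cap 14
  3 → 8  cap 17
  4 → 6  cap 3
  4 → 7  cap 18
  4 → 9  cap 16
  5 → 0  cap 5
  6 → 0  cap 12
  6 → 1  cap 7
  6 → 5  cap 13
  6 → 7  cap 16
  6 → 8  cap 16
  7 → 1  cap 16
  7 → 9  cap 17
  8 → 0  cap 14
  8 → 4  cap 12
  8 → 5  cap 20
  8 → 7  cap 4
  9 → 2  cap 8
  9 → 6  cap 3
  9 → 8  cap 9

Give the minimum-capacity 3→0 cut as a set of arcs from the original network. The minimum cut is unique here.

Min-cut arcs: {(5,0), (6,0), (8,0), (9,2)} (total capacity 39)

augment #1: 3→6→0 push 12
augment #2: 3→8→0 push 14
augment #3: 3→1→5→0 push 4
augment #4: 3→6→5→0 push 1
augment #5: 3→1→9→2→0 push 8
max flow = 39; residual-reachable set from 3 gives S-side
cut edges (S→T): {(5,0), (6,0), (8,0), (9,2)} total cap 39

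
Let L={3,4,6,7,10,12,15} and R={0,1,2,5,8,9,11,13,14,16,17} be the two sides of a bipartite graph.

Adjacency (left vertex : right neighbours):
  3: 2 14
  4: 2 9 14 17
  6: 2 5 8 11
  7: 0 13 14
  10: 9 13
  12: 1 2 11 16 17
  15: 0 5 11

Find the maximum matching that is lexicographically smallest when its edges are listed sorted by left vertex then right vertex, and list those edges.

Lex-smallest maximum matching: {(3,2), (4,9), (6,5), (7,0), (10,13), (12,1), (15,11)}

|M| = 7 (so the lex-smallest maximum matching has 7 edges)
process left vertices in ascending order; for each, take the smallest-labelled available neighbour that still permits 7 edges overall, or leave it unmatched if none does
lex-smallest matching: {3-2, 4-9, 6-5, 7-0, 10-13, 12-1, 15-11}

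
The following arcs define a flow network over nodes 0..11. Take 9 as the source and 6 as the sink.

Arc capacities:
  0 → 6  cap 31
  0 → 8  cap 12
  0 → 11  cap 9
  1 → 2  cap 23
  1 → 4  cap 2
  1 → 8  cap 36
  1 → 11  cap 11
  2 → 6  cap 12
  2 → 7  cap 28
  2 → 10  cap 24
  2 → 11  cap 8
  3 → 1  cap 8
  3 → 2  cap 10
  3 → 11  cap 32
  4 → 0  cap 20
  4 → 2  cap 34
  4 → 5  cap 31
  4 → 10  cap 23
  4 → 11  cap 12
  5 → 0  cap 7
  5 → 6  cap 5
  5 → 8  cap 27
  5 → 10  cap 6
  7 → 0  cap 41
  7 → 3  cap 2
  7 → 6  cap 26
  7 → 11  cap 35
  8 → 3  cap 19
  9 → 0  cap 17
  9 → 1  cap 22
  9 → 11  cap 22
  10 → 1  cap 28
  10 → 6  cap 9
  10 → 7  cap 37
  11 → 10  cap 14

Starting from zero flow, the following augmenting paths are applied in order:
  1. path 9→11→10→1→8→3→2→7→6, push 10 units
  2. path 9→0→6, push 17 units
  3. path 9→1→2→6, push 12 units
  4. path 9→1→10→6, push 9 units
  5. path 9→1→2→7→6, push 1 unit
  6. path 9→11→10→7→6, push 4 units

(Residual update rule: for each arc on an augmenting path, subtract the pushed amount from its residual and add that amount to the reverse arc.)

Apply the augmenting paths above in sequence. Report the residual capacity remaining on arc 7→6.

Residual capacity of (7,6): 11

after path 1 (9→11→10→1→8→3→2→7→6, push 10): res(7,6)=16
after path 2 (9→0→6, push 17): res(7,6)=16
after path 3 (9→1→2→6, push 12): res(7,6)=16
after path 4 (9→1→10→6, push 9): res(7,6)=16
after path 5 (9→1→2→7→6, push 1): res(7,6)=15
after path 6 (9→11→10→7→6, push 4): res(7,6)=11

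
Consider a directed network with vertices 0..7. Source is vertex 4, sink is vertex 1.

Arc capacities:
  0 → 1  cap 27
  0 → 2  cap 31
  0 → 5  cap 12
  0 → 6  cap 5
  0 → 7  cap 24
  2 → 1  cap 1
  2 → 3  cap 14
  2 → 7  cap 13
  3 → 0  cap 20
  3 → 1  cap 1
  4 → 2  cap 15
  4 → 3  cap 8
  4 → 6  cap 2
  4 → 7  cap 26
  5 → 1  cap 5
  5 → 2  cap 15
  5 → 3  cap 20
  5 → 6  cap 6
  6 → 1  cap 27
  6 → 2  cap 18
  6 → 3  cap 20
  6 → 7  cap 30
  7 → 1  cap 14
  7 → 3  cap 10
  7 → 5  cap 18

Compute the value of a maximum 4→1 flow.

Maximum flow value: 49

augment #1: 4→2→1 bottleneck 1, total now 1
augment #2: 4→3→1 bottleneck 1, total now 2
augment #3: 4→6→1 bottleneck 2, total now 4
augment #4: 4→7→1 bottleneck 14, total now 18
augment #5: 4→3→0→1 bottleneck 7, total now 25
augment #6: 4→7→5→1 bottleneck 5, total now 30
augment #7: 4→2→3→0→1 bottleneck 13, total now 43
augment #8: 4→7→5→6→1 bottleneck 6, total now 49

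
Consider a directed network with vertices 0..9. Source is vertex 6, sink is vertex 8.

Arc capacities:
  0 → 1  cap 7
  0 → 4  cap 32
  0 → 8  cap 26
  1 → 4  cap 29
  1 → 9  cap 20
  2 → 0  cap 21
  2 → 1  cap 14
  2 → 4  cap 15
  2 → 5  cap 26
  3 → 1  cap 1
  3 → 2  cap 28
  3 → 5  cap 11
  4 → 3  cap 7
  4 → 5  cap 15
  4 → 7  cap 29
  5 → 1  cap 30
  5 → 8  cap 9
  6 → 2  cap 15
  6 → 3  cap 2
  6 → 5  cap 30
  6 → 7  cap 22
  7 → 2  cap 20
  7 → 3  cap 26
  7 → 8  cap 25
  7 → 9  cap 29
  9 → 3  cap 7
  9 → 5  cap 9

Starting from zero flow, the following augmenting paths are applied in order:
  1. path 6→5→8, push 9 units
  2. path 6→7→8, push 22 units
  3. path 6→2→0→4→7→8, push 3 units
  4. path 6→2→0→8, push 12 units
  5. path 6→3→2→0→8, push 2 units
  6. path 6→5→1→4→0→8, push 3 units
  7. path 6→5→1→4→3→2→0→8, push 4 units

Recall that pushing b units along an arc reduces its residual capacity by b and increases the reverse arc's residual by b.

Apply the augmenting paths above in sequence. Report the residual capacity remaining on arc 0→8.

Residual capacity of (0,8): 5

after path 1 (6→5→8, push 9): res(0,8)=26
after path 2 (6→7→8, push 22): res(0,8)=26
after path 3 (6→2→0→4→7→8, push 3): res(0,8)=26
after path 4 (6→2→0→8, push 12): res(0,8)=14
after path 5 (6→3→2→0→8, push 2): res(0,8)=12
after path 6 (6→5→1→4→0→8, push 3): res(0,8)=9
after path 7 (6→5→1→4→3→2→0→8, push 4): res(0,8)=5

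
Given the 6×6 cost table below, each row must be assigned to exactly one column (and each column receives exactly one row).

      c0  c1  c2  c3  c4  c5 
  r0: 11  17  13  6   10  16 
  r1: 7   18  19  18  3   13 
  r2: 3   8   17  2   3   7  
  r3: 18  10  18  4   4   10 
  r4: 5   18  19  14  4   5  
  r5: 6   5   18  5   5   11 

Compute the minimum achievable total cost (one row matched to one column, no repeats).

optimal assignment: row0→col2 (cost 13), row1→col4 (cost 3), row2→col0 (cost 3), row3→col3 (cost 4), row4→col5 (cost 5), row5→col1 (cost 5)
total = 13 + 3 + 3 + 4 + 5 + 5 = 33

Minimum assignment cost: 33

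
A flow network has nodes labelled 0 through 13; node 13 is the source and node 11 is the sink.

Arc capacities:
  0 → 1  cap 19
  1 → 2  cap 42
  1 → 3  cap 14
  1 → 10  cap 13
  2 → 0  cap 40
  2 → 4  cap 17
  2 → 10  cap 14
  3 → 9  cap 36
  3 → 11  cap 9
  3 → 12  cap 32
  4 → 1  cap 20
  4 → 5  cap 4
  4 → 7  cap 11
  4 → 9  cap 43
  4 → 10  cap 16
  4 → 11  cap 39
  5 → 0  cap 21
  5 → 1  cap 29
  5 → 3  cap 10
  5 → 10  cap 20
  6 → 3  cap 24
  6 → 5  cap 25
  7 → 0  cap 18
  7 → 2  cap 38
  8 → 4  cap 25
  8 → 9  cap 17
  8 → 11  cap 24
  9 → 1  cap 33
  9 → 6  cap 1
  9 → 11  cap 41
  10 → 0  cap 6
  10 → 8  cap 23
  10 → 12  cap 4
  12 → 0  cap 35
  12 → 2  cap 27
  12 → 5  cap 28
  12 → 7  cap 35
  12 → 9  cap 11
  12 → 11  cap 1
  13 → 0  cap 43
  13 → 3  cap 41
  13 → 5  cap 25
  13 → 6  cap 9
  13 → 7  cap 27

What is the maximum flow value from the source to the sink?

Maximum flow value: 91

augment #1: 13→3→11 bottleneck 9, total now 9
augment #2: 13→3→9→11 bottleneck 32, total now 41
augment #3: 13→5→3→9→11 bottleneck 4, total now 45
augment #4: 13→5→3→12→11 bottleneck 1, total now 46
augment #5: 13→5→10→8→11 bottleneck 20, total now 66
augment #6: 13→7→2→4→11 bottleneck 17, total now 83
augment #7: 13→0→1→10→8→11 bottleneck 3, total now 86
augment #8: 13→6→3→12→9→11 bottleneck 5, total now 91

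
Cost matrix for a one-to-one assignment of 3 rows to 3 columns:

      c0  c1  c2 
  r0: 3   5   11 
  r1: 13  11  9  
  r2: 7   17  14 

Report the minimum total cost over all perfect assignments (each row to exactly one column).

Minimum assignment cost: 21

optimal assignment: row0→col1 (cost 5), row1→col2 (cost 9), row2→col0 (cost 7)
total = 5 + 9 + 7 = 21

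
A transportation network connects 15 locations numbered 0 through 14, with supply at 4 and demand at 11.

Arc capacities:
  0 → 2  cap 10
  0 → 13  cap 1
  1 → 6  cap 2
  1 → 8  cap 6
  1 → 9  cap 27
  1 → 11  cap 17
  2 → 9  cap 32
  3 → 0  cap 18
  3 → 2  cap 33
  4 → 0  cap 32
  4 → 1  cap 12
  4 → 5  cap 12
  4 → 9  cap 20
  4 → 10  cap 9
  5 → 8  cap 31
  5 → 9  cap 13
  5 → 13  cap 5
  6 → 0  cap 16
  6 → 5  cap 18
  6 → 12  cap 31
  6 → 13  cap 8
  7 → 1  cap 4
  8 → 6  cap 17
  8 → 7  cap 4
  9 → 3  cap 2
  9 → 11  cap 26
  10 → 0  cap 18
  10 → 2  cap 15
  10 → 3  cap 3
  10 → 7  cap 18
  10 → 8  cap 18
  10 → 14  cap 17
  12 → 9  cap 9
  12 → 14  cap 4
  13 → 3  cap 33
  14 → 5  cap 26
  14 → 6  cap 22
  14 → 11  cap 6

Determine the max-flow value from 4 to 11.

augment #1: 4→1→11 bottleneck 12, total now 12
augment #2: 4→9→11 bottleneck 20, total now 32
augment #3: 4→5→9→11 bottleneck 6, total now 38
augment #4: 4→10→14→11 bottleneck 6, total now 44
augment #5: 4→10→7→1→11 bottleneck 3, total now 47
augment #6: 4→5→8→7→1→11 bottleneck 1, total now 48

Maximum flow value: 48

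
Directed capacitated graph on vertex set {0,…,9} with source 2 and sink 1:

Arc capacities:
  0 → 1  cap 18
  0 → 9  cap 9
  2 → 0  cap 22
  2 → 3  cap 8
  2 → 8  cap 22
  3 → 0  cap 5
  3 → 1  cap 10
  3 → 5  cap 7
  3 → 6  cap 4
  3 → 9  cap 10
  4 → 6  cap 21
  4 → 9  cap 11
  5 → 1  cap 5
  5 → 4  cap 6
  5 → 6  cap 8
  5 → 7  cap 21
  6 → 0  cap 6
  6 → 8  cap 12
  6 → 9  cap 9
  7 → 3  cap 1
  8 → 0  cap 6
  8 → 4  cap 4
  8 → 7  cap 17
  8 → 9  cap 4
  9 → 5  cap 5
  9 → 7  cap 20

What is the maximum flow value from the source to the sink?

augment #1: 2→0→1 bottleneck 18, total now 18
augment #2: 2→3→1 bottleneck 8, total now 26
augment #3: 2→0→9→5→1 bottleneck 4, total now 30
augment #4: 2→8→7→3→1 bottleneck 1, total now 31
augment #5: 2→8→9→5→1 bottleneck 1, total now 32

Maximum flow value: 32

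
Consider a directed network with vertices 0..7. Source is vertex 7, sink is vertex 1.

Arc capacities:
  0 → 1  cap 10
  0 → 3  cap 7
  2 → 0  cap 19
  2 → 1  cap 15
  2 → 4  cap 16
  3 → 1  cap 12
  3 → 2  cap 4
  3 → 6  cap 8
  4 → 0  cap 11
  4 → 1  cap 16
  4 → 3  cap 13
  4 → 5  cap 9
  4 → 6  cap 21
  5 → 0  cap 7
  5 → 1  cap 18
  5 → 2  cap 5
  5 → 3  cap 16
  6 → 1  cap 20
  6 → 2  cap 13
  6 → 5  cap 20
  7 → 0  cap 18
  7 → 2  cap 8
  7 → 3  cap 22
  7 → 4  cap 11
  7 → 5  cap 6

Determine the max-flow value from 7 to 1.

Maximum flow value: 59

augment #1: 7→0→1 bottleneck 10, total now 10
augment #2: 7→2→1 bottleneck 8, total now 18
augment #3: 7→3→1 bottleneck 12, total now 30
augment #4: 7→4→1 bottleneck 11, total now 41
augment #5: 7→5→1 bottleneck 6, total now 47
augment #6: 7→3→2→1 bottleneck 4, total now 51
augment #7: 7→3→6→1 bottleneck 6, total now 57
augment #8: 7→0→3→6→1 bottleneck 2, total now 59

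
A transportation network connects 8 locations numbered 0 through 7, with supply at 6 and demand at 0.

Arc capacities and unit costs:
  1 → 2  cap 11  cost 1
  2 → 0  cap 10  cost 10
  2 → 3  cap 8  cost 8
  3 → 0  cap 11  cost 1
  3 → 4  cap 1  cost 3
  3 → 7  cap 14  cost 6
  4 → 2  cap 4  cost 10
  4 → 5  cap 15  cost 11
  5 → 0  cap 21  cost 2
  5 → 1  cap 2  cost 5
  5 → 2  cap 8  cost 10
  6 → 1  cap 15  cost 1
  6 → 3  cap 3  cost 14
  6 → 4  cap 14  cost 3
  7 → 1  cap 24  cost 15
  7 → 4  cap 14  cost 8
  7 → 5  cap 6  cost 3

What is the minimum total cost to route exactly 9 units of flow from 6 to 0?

shortest-cost path #1: 6→1→2→3→0 push 8 @ unit cost 11 (adds 88)
shortest-cost path #2: 6→1→2→0 push 1 @ unit cost 12 (adds 12)
total cost = 100

Minimum cost for 9 units: 100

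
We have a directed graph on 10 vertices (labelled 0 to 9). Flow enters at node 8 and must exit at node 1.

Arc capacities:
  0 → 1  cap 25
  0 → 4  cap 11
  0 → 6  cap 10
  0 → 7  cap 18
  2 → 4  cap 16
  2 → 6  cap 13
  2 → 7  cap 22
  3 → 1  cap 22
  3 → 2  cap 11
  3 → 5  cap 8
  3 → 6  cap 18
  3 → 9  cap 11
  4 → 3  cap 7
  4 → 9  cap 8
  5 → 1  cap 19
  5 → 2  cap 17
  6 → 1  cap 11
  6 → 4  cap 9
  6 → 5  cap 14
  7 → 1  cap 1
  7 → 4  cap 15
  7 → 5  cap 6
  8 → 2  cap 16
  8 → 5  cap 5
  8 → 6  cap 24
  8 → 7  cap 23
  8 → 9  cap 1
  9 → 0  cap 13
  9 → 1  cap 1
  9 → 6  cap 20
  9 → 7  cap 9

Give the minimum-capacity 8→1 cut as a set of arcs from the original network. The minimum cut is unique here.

Min-cut arcs: {(4,3), (4,9), (5,1), (6,1), (7,1), (8,9)} (total capacity 47)

augment #1: 8→5→1 push 5
augment #2: 8→6→1 push 11
augment #3: 8→7→1 push 1
augment #4: 8→9→1 push 1
augment #5: 8→6→5→1 push 13
augment #6: 8→7→5→1 push 1
augment #7: 8→2→4→3→1 push 7
augment #8: 8→2→4→9→0→1 push 8
max flow = 47; residual-reachable set from 8 gives S-side
cut edges (S→T): {(4,3), (4,9), (5,1), (6,1), (7,1), (8,9)} total cap 47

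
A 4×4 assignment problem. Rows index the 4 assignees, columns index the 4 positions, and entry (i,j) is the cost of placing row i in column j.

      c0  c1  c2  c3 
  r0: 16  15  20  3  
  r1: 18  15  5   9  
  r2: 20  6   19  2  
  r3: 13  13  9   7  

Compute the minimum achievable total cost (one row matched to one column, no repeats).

Minimum assignment cost: 27

optimal assignment: row0→col3 (cost 3), row1→col2 (cost 5), row2→col1 (cost 6), row3→col0 (cost 13)
total = 3 + 5 + 6 + 13 = 27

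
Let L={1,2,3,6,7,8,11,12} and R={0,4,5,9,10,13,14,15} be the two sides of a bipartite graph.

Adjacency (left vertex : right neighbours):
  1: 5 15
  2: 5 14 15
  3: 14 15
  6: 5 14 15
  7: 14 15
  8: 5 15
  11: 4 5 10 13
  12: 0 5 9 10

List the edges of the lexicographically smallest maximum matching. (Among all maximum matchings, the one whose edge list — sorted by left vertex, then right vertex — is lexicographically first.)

Lex-smallest maximum matching: {(1,5), (2,14), (3,15), (11,4), (12,0)}

|M| = 5 (so the lex-smallest maximum matching has 5 edges)
process left vertices in ascending order; for each, take the smallest-labelled available neighbour that still permits 5 edges overall, or leave it unmatched if none does
lex-smallest matching: {1-5, 2-14, 3-15, 11-4, 12-0}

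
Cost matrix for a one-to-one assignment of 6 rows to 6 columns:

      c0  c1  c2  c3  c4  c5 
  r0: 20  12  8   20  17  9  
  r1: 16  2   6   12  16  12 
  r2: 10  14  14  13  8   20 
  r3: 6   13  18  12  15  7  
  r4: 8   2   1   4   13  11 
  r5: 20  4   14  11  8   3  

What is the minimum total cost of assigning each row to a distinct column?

optimal assignment: row0→col2 (cost 8), row1→col1 (cost 2), row2→col4 (cost 8), row3→col0 (cost 6), row4→col3 (cost 4), row5→col5 (cost 3)
total = 8 + 2 + 8 + 6 + 4 + 3 = 31

Minimum assignment cost: 31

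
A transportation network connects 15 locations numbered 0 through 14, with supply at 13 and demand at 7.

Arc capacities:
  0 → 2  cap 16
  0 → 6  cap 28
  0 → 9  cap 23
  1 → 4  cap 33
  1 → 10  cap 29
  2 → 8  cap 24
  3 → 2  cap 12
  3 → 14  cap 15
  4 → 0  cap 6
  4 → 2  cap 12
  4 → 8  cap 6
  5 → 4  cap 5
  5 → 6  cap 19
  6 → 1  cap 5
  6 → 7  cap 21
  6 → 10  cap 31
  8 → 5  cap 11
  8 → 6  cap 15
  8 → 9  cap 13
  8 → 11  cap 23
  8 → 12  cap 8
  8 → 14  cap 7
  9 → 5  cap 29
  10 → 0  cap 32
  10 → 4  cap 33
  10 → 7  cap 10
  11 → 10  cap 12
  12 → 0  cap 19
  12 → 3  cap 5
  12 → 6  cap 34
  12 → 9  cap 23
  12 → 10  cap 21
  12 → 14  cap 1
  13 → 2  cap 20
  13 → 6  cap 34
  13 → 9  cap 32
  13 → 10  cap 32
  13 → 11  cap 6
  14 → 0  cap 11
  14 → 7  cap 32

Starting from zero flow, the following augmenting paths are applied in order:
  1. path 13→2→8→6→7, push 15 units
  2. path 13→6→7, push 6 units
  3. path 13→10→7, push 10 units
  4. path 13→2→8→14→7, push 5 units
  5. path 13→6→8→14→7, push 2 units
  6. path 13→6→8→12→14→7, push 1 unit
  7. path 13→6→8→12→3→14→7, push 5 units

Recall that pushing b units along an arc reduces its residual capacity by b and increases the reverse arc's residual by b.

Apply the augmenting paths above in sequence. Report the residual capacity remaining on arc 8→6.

Residual capacity of (8,6): 8

after path 1 (13→2→8→6→7, push 15): res(8,6)=0
after path 2 (13→6→7, push 6): res(8,6)=0
after path 3 (13→10→7, push 10): res(8,6)=0
after path 4 (13→2→8→14→7, push 5): res(8,6)=0
after path 5 (13→6→8→14→7, push 2): res(8,6)=2
after path 6 (13→6→8→12→14→7, push 1): res(8,6)=3
after path 7 (13→6→8→12→3→14→7, push 5): res(8,6)=8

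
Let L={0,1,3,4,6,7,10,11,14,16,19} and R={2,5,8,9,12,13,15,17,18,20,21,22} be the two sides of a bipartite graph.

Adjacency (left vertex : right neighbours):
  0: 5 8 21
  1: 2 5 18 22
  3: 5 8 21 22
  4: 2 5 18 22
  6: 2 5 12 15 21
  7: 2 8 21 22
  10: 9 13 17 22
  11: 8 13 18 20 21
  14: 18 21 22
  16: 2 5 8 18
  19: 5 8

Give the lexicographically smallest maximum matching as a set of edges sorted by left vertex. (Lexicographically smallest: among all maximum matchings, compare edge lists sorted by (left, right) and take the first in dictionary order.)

|M| = 9 (so the lex-smallest maximum matching has 9 edges)
process left vertices in ascending order; for each, take the smallest-labelled available neighbour that still permits 9 edges overall, or leave it unmatched if none does
lex-smallest matching: {0-5, 1-2, 3-8, 4-18, 6-12, 7-21, 10-9, 11-13, 14-22}

Lex-smallest maximum matching: {(0,5), (1,2), (3,8), (4,18), (6,12), (7,21), (10,9), (11,13), (14,22)}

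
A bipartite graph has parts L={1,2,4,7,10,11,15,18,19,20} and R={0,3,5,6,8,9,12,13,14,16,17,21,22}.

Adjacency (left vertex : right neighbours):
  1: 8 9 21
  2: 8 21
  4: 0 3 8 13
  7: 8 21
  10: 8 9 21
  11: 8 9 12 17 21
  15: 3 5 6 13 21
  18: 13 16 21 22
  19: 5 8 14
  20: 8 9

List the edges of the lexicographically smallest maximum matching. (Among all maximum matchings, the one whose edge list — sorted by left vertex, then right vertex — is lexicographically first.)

|M| = 8 (so the lex-smallest maximum matching has 8 edges)
process left vertices in ascending order; for each, take the smallest-labelled available neighbour that still permits 8 edges overall, or leave it unmatched if none does
lex-smallest matching: {1-8, 2-21, 4-0, 10-9, 11-12, 15-3, 18-13, 19-5}

Lex-smallest maximum matching: {(1,8), (2,21), (4,0), (10,9), (11,12), (15,3), (18,13), (19,5)}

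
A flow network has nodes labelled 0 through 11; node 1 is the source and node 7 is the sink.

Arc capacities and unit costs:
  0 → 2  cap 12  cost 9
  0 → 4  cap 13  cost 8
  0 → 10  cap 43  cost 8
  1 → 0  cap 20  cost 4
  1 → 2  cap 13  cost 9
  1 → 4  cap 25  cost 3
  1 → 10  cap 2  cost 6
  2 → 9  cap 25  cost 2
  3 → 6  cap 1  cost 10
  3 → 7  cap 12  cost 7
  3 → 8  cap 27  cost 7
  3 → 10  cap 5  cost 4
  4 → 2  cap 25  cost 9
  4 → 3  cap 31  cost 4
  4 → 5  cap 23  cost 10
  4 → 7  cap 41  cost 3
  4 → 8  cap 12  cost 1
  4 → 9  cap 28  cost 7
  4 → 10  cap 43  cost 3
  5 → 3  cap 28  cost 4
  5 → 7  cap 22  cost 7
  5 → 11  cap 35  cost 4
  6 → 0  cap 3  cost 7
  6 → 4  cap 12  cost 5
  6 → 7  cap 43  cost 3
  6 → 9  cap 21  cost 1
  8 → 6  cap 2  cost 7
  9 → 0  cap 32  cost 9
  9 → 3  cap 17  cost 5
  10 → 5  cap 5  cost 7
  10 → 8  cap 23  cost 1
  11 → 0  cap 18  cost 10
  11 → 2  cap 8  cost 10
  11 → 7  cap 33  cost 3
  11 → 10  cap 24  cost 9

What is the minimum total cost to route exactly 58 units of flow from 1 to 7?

shortest-cost path #1: 1→4→7 push 25 @ unit cost 6 (adds 150)
shortest-cost path #2: 1→0→4→7 push 13 @ unit cost 15 (adds 195)
shortest-cost path #3: 1→10→8→6→7 push 2 @ unit cost 17 (adds 34)
shortest-cost path #4: 1→2→9→3→7 push 12 @ unit cost 23 (adds 276)
shortest-cost path #5: 1→0→10→5→7 push 5 @ unit cost 26 (adds 130)
shortest-cost path #6: 1→2→9→3→6→7 push 1 @ unit cost 29 (adds 29)
total cost = 814

Minimum cost for 58 units: 814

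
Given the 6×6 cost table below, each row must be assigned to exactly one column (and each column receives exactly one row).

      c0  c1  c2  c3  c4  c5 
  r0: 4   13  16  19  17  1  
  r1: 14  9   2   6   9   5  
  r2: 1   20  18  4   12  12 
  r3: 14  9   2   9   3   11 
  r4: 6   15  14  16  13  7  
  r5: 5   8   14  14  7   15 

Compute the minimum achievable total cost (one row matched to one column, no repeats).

optimal assignment: row0→col5 (cost 1), row1→col2 (cost 2), row2→col3 (cost 4), row3→col4 (cost 3), row4→col0 (cost 6), row5→col1 (cost 8)
total = 1 + 2 + 4 + 3 + 6 + 8 = 24

Minimum assignment cost: 24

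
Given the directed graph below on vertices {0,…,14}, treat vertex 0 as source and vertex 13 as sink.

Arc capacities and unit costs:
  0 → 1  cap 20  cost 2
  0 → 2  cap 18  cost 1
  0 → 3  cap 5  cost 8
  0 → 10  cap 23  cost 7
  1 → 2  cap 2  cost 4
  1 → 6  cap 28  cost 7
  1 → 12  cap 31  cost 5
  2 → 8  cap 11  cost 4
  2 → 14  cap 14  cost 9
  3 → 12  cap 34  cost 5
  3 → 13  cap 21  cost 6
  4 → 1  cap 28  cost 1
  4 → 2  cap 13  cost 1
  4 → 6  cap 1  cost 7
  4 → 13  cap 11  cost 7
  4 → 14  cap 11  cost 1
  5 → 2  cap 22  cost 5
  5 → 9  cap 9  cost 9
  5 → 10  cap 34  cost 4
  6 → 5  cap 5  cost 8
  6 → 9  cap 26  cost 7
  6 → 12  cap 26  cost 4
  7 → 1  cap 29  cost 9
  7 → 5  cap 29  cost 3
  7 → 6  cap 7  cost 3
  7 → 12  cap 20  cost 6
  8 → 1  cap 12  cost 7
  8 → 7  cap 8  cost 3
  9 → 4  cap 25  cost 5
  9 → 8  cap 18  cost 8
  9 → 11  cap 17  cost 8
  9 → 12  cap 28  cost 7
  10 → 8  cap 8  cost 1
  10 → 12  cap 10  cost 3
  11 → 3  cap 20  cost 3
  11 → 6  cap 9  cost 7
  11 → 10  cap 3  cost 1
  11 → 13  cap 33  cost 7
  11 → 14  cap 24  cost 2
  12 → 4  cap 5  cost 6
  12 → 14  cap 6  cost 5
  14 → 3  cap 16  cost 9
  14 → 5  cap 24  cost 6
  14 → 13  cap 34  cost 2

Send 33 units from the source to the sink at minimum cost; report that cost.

Minimum cost for 33 units: 474

shortest-cost path #1: 0→2→14→13 push 14 @ unit cost 12 (adds 168)
shortest-cost path #2: 0→3→13 push 5 @ unit cost 14 (adds 70)
shortest-cost path #3: 0→1→12→14→13 push 6 @ unit cost 14 (adds 84)
shortest-cost path #4: 0→1→12→4→14→13 push 5 @ unit cost 16 (adds 80)
shortest-cost path #5: 0→1→6→9→4→14→13 push 3 @ unit cost 24 (adds 72)
total cost = 474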